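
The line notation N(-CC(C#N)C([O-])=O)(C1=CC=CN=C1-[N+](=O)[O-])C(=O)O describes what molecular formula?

Heavy atoms from the SMILES: 10 C, 4 N, 6 O.
Implicit hydrogens by atom environment:
  3 × C (aromatic): 1 H each → 3
  3 × C: no H
  3 × O: no H
  2 × C (aromatic): no H
  2 × N: no H
  2 × O (charge -1): no H
  1 × C: 2 H
  1 × C: 1 H
  1 × N (aromatic): no H
  1 × N (charge +1): no H
  1 × O: 1 H
  Total hydrogens = 7.
Net charge -1.
Molecular formula: C10H7N4O6-

C10H7N4O6-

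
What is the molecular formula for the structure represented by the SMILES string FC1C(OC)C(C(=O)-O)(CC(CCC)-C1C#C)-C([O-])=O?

C14H18FO5-

Heavy atoms from the SMILES: 14 C, 1 F, 5 O.
Implicit hydrogens by atom environment:
  5 × C: 1 H each → 5
  4 × C: no H
  3 × C: 2 H each → 6
  3 × O: no H
  2 × C: 3 H each → 6
  1 × F: no H
  1 × O: 1 H
  1 × O (charge -1): no H
  Total hydrogens = 18.
Net charge -1.
Molecular formula: C14H18FO5-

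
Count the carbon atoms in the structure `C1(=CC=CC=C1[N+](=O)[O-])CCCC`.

The symbol for carbon appears 10 times in the SMILES.

10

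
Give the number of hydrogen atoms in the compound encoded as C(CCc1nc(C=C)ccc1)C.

Hydrogens are implicit in SMILES; fill each atom to its normal valence:
  4 × C: 2 H each → 8
  3 × C (aromatic): 1 H each → 3
  2 × C (aromatic): no H
  1 × C: 3 H
  1 × C: 1 H
  1 × N (aromatic): no H
  Total hydrogens = 15.

15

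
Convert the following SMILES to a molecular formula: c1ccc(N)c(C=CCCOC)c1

C11H15NO

Heavy atoms from the SMILES: 11 C, 1 N, 1 O.
Implicit hydrogens by atom environment:
  4 × C (aromatic): 1 H each → 4
  2 × C: 2 H each → 4
  2 × C: 1 H each → 2
  2 × C (aromatic): no H
  1 × C: 3 H
  1 × N: 2 H
  1 × O: no H
  Total hydrogens = 15.
Molecular formula: C11H15NO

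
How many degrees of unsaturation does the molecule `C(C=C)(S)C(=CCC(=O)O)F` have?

3

Molecular formula from the SMILES: C7H9FO2S.
DoU = (2C + 2 + N − H − X)/2 = (2·7 + 2 + 0 − 9 − 1)/2 = 6/2 = 3.
(Structurally: 0 ring(s) + 3 π bond(s) = 3.)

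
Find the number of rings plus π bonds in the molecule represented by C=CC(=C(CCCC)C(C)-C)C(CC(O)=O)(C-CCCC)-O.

3

Molecular formula from the SMILES: C19H34O3.
DoU = (2C + 2 + N − H − X)/2 = (2·19 + 2 + 0 − 34 − 0)/2 = 6/2 = 3.
(Structurally: 0 ring(s) + 3 π bond(s) = 3.)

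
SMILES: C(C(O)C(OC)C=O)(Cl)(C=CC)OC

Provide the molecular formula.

C9H15ClO4

Heavy atoms from the SMILES: 9 C, 1 Cl, 4 O.
Implicit hydrogens by atom environment:
  5 × C: 1 H each → 5
  3 × C: 3 H each → 9
  3 × O: no H
  1 × C: no H
  1 × Cl: no H
  1 × O: 1 H
  Total hydrogens = 15.
Molecular formula: C9H15ClO4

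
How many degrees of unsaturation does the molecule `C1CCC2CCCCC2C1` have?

Molecular formula from the SMILES: C10H18.
DoU = (2C + 2 + N − H − X)/2 = (2·10 + 2 + 0 − 18 − 0)/2 = 4/2 = 2.
(Structurally: 2 ring(s) + 0 π bond(s) = 2.)

2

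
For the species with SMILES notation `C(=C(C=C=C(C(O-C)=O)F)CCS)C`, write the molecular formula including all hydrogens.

Heavy atoms from the SMILES: 10 C, 1 F, 2 O, 1 S.
Implicit hydrogens by atom environment:
  4 × C: no H
  2 × C: 3 H each → 6
  2 × C: 2 H each → 4
  2 × C: 1 H each → 2
  2 × O: no H
  1 × F: no H
  1 × S: 1 H
  Total hydrogens = 13.
Molecular formula: C10H13FO2S

C10H13FO2S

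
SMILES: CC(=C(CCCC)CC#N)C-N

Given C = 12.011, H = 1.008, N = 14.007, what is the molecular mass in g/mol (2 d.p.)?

166.27

Molecular formula: C10H18N2.
M = 10×12.011 + 18×1.008 + 2×14.007 = 166.27 g/mol.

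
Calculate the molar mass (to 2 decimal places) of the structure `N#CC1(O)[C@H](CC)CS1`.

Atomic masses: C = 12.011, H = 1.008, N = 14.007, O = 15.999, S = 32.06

143.20

Molecular formula: C6H9NOS.
M = 6×12.011 + 9×1.008 + 1×14.007 + 1×15.999 + 1×32.06 = 143.20 g/mol.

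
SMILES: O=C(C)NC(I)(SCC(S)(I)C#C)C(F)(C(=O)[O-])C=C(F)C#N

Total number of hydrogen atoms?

9

Hydrogens are implicit in SMILES; fill each atom to its normal valence:
  8 × C: no H
  2 × C: 1 H each → 2
  2 × F: no H
  2 × I: no H
  2 × O: no H
  1 × C: 3 H
  1 × C: 2 H
  1 × N: 1 H
  1 × N: no H
  1 × O (charge -1): no H
  1 × S: 1 H
  1 × S: no H
  Total hydrogens = 9.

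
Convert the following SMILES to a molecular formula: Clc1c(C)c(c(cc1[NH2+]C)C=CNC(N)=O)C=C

C13H17ClN3O+

Heavy atoms from the SMILES: 13 C, 1 Cl, 3 N, 1 O.
Implicit hydrogens by atom environment:
  5 × C (aromatic): no H
  3 × C: 1 H each → 3
  2 × C: 3 H each → 6
  1 × C: 2 H
  1 × C (aromatic): 1 H
  1 × C: no H
  1 × Cl: no H
  1 × N (charge +1): 2 H
  1 × N: 2 H
  1 × N: 1 H
  1 × O: no H
  Total hydrogens = 17.
Net charge +1.
Molecular formula: C13H17ClN3O+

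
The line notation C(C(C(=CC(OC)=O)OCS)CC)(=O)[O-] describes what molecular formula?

Heavy atoms from the SMILES: 9 C, 5 O, 1 S.
Implicit hydrogens by atom environment:
  4 × O: no H
  3 × C: no H
  2 × C: 3 H each → 6
  2 × C: 2 H each → 4
  2 × C: 1 H each → 2
  1 × O (charge -1): no H
  1 × S: 1 H
  Total hydrogens = 13.
Net charge -1.
Molecular formula: C9H13O5S-

C9H13O5S-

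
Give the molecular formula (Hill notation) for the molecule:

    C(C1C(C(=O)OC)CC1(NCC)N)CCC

C12H24N2O2

Heavy atoms from the SMILES: 12 C, 2 N, 2 O.
Implicit hydrogens by atom environment:
  5 × C: 2 H each → 10
  3 × C: 3 H each → 9
  2 × C: 1 H each → 2
  2 × C: no H
  2 × O: no H
  1 × N: 2 H
  1 × N: 1 H
  Total hydrogens = 24.
Molecular formula: C12H24N2O2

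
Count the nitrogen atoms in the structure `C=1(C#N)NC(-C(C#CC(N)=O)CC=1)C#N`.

4

The symbol for nitrogen appears 4 times in the SMILES.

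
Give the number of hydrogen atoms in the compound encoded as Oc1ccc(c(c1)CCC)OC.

Hydrogens are implicit in SMILES; fill each atom to its normal valence:
  3 × C (aromatic): 1 H each → 3
  3 × C (aromatic): no H
  2 × C: 3 H each → 6
  2 × C: 2 H each → 4
  1 × O: 1 H
  1 × O: no H
  Total hydrogens = 14.

14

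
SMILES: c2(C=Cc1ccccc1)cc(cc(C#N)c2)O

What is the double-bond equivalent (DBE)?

Molecular formula from the SMILES: C15H11NO.
DoU = (2C + 2 + N − H − X)/2 = (2·15 + 2 + 1 − 11 − 0)/2 = 22/2 = 11.
(Structurally: 2 ring(s) + 9 π bond(s) = 11.)

11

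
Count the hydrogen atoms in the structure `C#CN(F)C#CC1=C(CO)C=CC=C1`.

8

Hydrogens are implicit in SMILES; fill each atom to its normal valence:
  4 × C (aromatic): 1 H each → 4
  3 × C: no H
  2 × C (aromatic): no H
  1 × C: 2 H
  1 × C: 1 H
  1 × F: no H
  1 × N: no H
  1 × O: 1 H
  Total hydrogens = 8.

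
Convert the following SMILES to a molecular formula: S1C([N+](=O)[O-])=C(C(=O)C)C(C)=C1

Heavy atoms from the SMILES: 7 C, 1 N, 3 O, 1 S.
Implicit hydrogens by atom environment:
  3 × C (aromatic): no H
  2 × C: 3 H each → 6
  2 × O: no H
  1 × C (aromatic): 1 H
  1 × C: no H
  1 × N (charge +1): no H
  1 × O (charge -1): no H
  1 × S (aromatic): no H
  Total hydrogens = 7.
Molecular formula: C7H7NO3S

C7H7NO3S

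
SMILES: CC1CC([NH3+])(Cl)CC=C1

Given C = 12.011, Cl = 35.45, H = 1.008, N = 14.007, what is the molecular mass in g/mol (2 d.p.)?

Molecular formula: C7H13ClN+.
M = 7×12.011 + 1×35.45 + 13×1.008 + 1×14.007 = 146.64 g/mol.

146.64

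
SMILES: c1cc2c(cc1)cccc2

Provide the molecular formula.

Heavy atoms from the SMILES: 10 C.
Implicit hydrogens by atom environment:
  8 × C (aromatic): 1 H each → 8
  2 × C (aromatic): no H
  Total hydrogens = 8.
Molecular formula: C10H8

C10H8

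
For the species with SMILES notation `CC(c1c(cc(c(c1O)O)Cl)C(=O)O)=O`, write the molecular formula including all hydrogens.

C9H7ClO5

Heavy atoms from the SMILES: 9 C, 1 Cl, 5 O.
Implicit hydrogens by atom environment:
  5 × C (aromatic): no H
  3 × O: 1 H each → 3
  2 × C: no H
  2 × O: no H
  1 × C: 3 H
  1 × C (aromatic): 1 H
  1 × Cl: no H
  Total hydrogens = 7.
Molecular formula: C9H7ClO5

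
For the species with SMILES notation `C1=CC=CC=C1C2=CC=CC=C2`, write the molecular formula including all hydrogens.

C12H10

Heavy atoms from the SMILES: 12 C.
Implicit hydrogens by atom environment:
  10 × C (aromatic): 1 H each → 10
  2 × C (aromatic): no H
  Total hydrogens = 10.
Molecular formula: C12H10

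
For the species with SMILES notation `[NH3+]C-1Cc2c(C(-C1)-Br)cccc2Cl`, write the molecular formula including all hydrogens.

C10H12BrClN+

Heavy atoms from the SMILES: 1 Br, 10 C, 1 Cl, 1 N.
Implicit hydrogens by atom environment:
  3 × C (aromatic): 1 H each → 3
  3 × C (aromatic): no H
  2 × C: 2 H each → 4
  2 × C: 1 H each → 2
  1 × Br: no H
  1 × Cl: no H
  1 × N (charge +1): 3 H
  Total hydrogens = 12.
Net charge +1.
Molecular formula: C10H12BrClN+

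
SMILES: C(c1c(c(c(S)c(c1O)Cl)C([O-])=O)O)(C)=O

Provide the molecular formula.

C9H6ClO5S-

Heavy atoms from the SMILES: 9 C, 1 Cl, 5 O, 1 S.
Implicit hydrogens by atom environment:
  6 × C (aromatic): no H
  2 × C: no H
  2 × O: 1 H each → 2
  2 × O: no H
  1 × C: 3 H
  1 × Cl: no H
  1 × O (charge -1): no H
  1 × S: 1 H
  Total hydrogens = 6.
Net charge -1.
Molecular formula: C9H6ClO5S-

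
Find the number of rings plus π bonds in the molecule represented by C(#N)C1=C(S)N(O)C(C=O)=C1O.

Molecular formula from the SMILES: C6H4N2O3S.
DoU = (2C + 2 + N − H − X)/2 = (2·6 + 2 + 2 − 4 − 0)/2 = 12/2 = 6.
(Structurally: 1 ring(s) + 5 π bond(s) = 6.)

6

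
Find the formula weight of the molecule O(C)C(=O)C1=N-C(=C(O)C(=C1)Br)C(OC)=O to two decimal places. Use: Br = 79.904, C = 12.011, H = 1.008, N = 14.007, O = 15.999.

Molecular formula: C9H8BrNO5.
M = 1×79.904 + 9×12.011 + 8×1.008 + 1×14.007 + 5×15.999 = 290.07 g/mol.

290.07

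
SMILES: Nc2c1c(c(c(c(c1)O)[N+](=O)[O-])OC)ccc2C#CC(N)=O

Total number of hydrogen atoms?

Hydrogens are implicit in SMILES; fill each atom to its normal valence:
  7 × C (aromatic): no H
  3 × C (aromatic): 1 H each → 3
  3 × C: no H
  3 × O: no H
  2 × N: 2 H each → 4
  1 × C: 3 H
  1 × N (charge +1): no H
  1 × O: 1 H
  1 × O (charge -1): no H
  Total hydrogens = 11.

11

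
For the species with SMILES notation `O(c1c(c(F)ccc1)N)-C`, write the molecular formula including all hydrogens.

C7H8FNO

Heavy atoms from the SMILES: 7 C, 1 F, 1 N, 1 O.
Implicit hydrogens by atom environment:
  3 × C (aromatic): 1 H each → 3
  3 × C (aromatic): no H
  1 × C: 3 H
  1 × F: no H
  1 × N: 2 H
  1 × O: no H
  Total hydrogens = 8.
Molecular formula: C7H8FNO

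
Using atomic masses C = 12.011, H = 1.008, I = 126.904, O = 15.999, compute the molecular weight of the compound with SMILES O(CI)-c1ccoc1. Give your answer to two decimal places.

224.00

Molecular formula: C5H5IO2.
M = 5×12.011 + 5×1.008 + 1×126.904 + 2×15.999 = 224.00 g/mol.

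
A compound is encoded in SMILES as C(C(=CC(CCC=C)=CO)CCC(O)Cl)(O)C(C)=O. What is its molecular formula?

C14H21ClO4

Heavy atoms from the SMILES: 14 C, 1 Cl, 4 O.
Implicit hydrogens by atom environment:
  5 × C: 2 H each → 10
  5 × C: 1 H each → 5
  3 × C: no H
  3 × O: 1 H each → 3
  1 × C: 3 H
  1 × Cl: no H
  1 × O: no H
  Total hydrogens = 21.
Molecular formula: C14H21ClO4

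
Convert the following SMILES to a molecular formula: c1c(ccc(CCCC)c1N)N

C10H16N2

Heavy atoms from the SMILES: 10 C, 2 N.
Implicit hydrogens by atom environment:
  3 × C: 2 H each → 6
  3 × C (aromatic): 1 H each → 3
  3 × C (aromatic): no H
  2 × N: 2 H each → 4
  1 × C: 3 H
  Total hydrogens = 16.
Molecular formula: C10H16N2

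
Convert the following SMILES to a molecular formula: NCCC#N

C3H6N2

Heavy atoms from the SMILES: 3 C, 2 N.
Implicit hydrogens by atom environment:
  2 × C: 2 H each → 4
  1 × C: no H
  1 × N: 2 H
  1 × N: no H
  Total hydrogens = 6.
Molecular formula: C3H6N2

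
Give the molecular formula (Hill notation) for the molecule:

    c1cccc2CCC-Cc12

C10H12

Heavy atoms from the SMILES: 10 C.
Implicit hydrogens by atom environment:
  4 × C: 2 H each → 8
  4 × C (aromatic): 1 H each → 4
  2 × C (aromatic): no H
  Total hydrogens = 12.
Molecular formula: C10H12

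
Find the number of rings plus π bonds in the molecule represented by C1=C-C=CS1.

3

Molecular formula from the SMILES: C4H4S.
DoU = (2C + 2 + N − H − X)/2 = (2·4 + 2 + 0 − 4 − 0)/2 = 6/2 = 3.
(Structurally: 1 ring(s) + 2 π bond(s) = 3.)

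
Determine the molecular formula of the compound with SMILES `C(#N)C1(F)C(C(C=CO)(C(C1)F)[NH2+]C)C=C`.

Heavy atoms from the SMILES: 11 C, 2 F, 2 N, 1 O.
Implicit hydrogens by atom environment:
  5 × C: 1 H each → 5
  3 × C: no H
  2 × C: 2 H each → 4
  2 × F: no H
  1 × C: 3 H
  1 × N (charge +1): 2 H
  1 × N: no H
  1 × O: 1 H
  Total hydrogens = 15.
Net charge +1.
Molecular formula: C11H15F2N2O+

C11H15F2N2O+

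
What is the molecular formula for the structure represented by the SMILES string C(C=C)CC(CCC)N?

C8H17N

Heavy atoms from the SMILES: 8 C, 1 N.
Implicit hydrogens by atom environment:
  5 × C: 2 H each → 10
  2 × C: 1 H each → 2
  1 × C: 3 H
  1 × N: 2 H
  Total hydrogens = 17.
Molecular formula: C8H17N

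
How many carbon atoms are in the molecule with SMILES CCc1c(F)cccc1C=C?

The symbol for carbon appears 10 times in the SMILES. Lowercase c denotes aromatic carbon and counts toward C.

10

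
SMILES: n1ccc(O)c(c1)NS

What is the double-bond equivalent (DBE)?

4

Molecular formula from the SMILES: C5H6N2OS.
DoU = (2C + 2 + N − H − X)/2 = (2·5 + 2 + 2 − 6 − 0)/2 = 8/2 = 4.
(Structurally: 1 ring(s) + 3 π bond(s) = 4.)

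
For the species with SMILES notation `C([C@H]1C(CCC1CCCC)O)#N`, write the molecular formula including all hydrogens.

C10H17NO

Heavy atoms from the SMILES: 10 C, 1 N, 1 O.
Implicit hydrogens by atom environment:
  5 × C: 2 H each → 10
  3 × C: 1 H each → 3
  1 × C: 3 H
  1 × C: no H
  1 × N: no H
  1 × O: 1 H
  Total hydrogens = 17.
Molecular formula: C10H17NO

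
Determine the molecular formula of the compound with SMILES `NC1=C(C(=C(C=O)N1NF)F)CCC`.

Heavy atoms from the SMILES: 8 C, 2 F, 3 N, 1 O.
Implicit hydrogens by atom environment:
  4 × C (aromatic): no H
  2 × C: 2 H each → 4
  2 × F: no H
  1 × C: 3 H
  1 × C: 1 H
  1 × N: 2 H
  1 × N: 1 H
  1 × N (aromatic): no H
  1 × O: no H
  Total hydrogens = 11.
Molecular formula: C8H11F2N3O

C8H11F2N3O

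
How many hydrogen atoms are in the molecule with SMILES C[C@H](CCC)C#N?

Hydrogens are implicit in SMILES; fill each atom to its normal valence:
  2 × C: 3 H each → 6
  2 × C: 2 H each → 4
  1 × C: 1 H
  1 × C: no H
  1 × N: no H
  Total hydrogens = 11.

11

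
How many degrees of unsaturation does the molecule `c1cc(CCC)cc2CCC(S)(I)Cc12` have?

Molecular formula from the SMILES: C13H17IS.
DoU = (2C + 2 + N − H − X)/2 = (2·13 + 2 + 0 − 17 − 1)/2 = 10/2 = 5.
(Structurally: 2 ring(s) + 3 π bond(s) = 5.)

5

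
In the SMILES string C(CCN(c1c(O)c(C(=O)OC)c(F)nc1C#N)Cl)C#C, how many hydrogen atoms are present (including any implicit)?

Hydrogens are implicit in SMILES; fill each atom to its normal valence:
  5 × C (aromatic): no H
  3 × C: 2 H each → 6
  3 × C: no H
  2 × N: no H
  2 × O: no H
  1 × C: 3 H
  1 × C: 1 H
  1 × Cl: no H
  1 × F: no H
  1 × N (aromatic): no H
  1 × O: 1 H
  Total hydrogens = 11.

11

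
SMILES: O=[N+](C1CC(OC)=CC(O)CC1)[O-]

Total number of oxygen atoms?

The symbol for oxygen appears 4 times in the SMILES.

4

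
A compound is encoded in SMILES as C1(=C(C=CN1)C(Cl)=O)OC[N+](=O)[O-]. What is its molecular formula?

C6H5ClN2O4

Heavy atoms from the SMILES: 6 C, 1 Cl, 2 N, 4 O.
Implicit hydrogens by atom environment:
  3 × O: no H
  2 × C (aromatic): 1 H each → 2
  2 × C (aromatic): no H
  1 × C: 2 H
  1 × C: no H
  1 × Cl: no H
  1 × N (aromatic): 1 H
  1 × N (charge +1): no H
  1 × O (charge -1): no H
  Total hydrogens = 5.
Molecular formula: C6H5ClN2O4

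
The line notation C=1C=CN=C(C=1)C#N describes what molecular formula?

Heavy atoms from the SMILES: 6 C, 2 N.
Implicit hydrogens by atom environment:
  4 × C (aromatic): 1 H each → 4
  1 × C (aromatic): no H
  1 × C: no H
  1 × N (aromatic): no H
  1 × N: no H
  Total hydrogens = 4.
Molecular formula: C6H4N2

C6H4N2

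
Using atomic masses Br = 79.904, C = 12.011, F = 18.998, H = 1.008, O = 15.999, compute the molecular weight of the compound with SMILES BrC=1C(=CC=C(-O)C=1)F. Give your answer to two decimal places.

Molecular formula: C6H4BrFO.
M = 1×79.904 + 6×12.011 + 1×18.998 + 4×1.008 + 1×15.999 = 191.00 g/mol.

191.00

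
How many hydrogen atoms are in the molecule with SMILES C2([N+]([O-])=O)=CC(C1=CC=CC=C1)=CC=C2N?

Hydrogens are implicit in SMILES; fill each atom to its normal valence:
  8 × C (aromatic): 1 H each → 8
  4 × C (aromatic): no H
  1 × N: 2 H
  1 × N (charge +1): no H
  1 × O: no H
  1 × O (charge -1): no H
  Total hydrogens = 10.

10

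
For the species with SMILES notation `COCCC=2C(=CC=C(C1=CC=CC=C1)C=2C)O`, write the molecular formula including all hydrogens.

C16H18O2

Heavy atoms from the SMILES: 16 C, 2 O.
Implicit hydrogens by atom environment:
  7 × C (aromatic): 1 H each → 7
  5 × C (aromatic): no H
  2 × C: 3 H each → 6
  2 × C: 2 H each → 4
  1 × O: 1 H
  1 × O: no H
  Total hydrogens = 18.
Molecular formula: C16H18O2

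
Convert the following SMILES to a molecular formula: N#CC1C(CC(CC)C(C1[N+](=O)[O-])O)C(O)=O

C10H14N2O5

Heavy atoms from the SMILES: 10 C, 2 N, 5 O.
Implicit hydrogens by atom environment:
  5 × C: 1 H each → 5
  2 × C: 2 H each → 4
  2 × C: no H
  2 × O: 1 H each → 2
  2 × O: no H
  1 × C: 3 H
  1 × N: no H
  1 × N (charge +1): no H
  1 × O (charge -1): no H
  Total hydrogens = 14.
Molecular formula: C10H14N2O5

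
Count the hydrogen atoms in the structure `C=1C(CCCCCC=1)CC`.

Hydrogens are implicit in SMILES; fill each atom to its normal valence:
  6 × C: 2 H each → 12
  3 × C: 1 H each → 3
  1 × C: 3 H
  Total hydrogens = 18.

18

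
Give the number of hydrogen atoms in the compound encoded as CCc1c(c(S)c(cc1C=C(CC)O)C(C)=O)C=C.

Hydrogens are implicit in SMILES; fill each atom to its normal valence:
  5 × C (aromatic): no H
  3 × C: 3 H each → 9
  3 × C: 2 H each → 6
  2 × C: 1 H each → 2
  2 × C: no H
  1 × C (aromatic): 1 H
  1 × O: 1 H
  1 × O: no H
  1 × S: 1 H
  Total hydrogens = 20.

20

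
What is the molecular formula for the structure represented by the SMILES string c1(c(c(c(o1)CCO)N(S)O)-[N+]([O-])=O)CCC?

C9H14N2O5S

Heavy atoms from the SMILES: 9 C, 2 N, 5 O, 1 S.
Implicit hydrogens by atom environment:
  4 × C: 2 H each → 8
  4 × C (aromatic): no H
  2 × O: 1 H each → 2
  1 × C: 3 H
  1 × N: no H
  1 × N (charge +1): no H
  1 × O (aromatic): no H
  1 × O: no H
  1 × O (charge -1): no H
  1 × S: 1 H
  Total hydrogens = 14.
Molecular formula: C9H14N2O5S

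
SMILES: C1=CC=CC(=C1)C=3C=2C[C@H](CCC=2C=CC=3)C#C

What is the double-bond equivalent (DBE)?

Molecular formula from the SMILES: C18H16.
DoU = (2C + 2 + N − H − X)/2 = (2·18 + 2 + 0 − 16 − 0)/2 = 22/2 = 11.
(Structurally: 3 ring(s) + 8 π bond(s) = 11.)

11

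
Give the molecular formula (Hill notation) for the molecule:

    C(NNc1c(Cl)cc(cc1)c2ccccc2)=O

Heavy atoms from the SMILES: 13 C, 1 Cl, 2 N, 1 O.
Implicit hydrogens by atom environment:
  8 × C (aromatic): 1 H each → 8
  4 × C (aromatic): no H
  2 × N: 1 H each → 2
  1 × C: 1 H
  1 × Cl: no H
  1 × O: no H
  Total hydrogens = 11.
Molecular formula: C13H11ClN2O

C13H11ClN2O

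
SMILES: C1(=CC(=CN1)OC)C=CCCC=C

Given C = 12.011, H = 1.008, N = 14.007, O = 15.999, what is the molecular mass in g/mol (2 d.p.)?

177.25

Molecular formula: C11H15NO.
M = 11×12.011 + 15×1.008 + 1×14.007 + 1×15.999 = 177.25 g/mol.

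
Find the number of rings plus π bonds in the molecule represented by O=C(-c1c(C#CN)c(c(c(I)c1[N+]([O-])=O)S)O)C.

Molecular formula from the SMILES: C10H7IN2O4S.
DoU = (2C + 2 + N − H − X)/2 = (2·10 + 2 + 2 − 7 − 1)/2 = 16/2 = 8.
(Structurally: 1 ring(s) + 7 π bond(s) = 8.)

8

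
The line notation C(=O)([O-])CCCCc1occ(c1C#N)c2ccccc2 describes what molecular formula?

C16H14NO3-

Heavy atoms from the SMILES: 16 C, 1 N, 3 O.
Implicit hydrogens by atom environment:
  6 × C (aromatic): 1 H each → 6
  4 × C: 2 H each → 8
  4 × C (aromatic): no H
  2 × C: no H
  1 × N: no H
  1 × O (aromatic): no H
  1 × O: no H
  1 × O (charge -1): no H
  Total hydrogens = 14.
Net charge -1.
Molecular formula: C16H14NO3-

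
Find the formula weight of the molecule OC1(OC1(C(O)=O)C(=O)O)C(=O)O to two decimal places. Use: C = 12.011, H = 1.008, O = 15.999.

Molecular formula: C5H4O8.
M = 5×12.011 + 4×1.008 + 8×15.999 = 192.08 g/mol.

192.08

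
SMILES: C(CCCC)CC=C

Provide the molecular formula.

C8H16

Heavy atoms from the SMILES: 8 C.
Implicit hydrogens by atom environment:
  6 × C: 2 H each → 12
  1 × C: 3 H
  1 × C: 1 H
  Total hydrogens = 16.
Molecular formula: C8H16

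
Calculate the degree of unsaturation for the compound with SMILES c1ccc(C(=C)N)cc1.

5

Molecular formula from the SMILES: C8H9N.
DoU = (2C + 2 + N − H − X)/2 = (2·8 + 2 + 1 − 9 − 0)/2 = 10/2 = 5.
(Structurally: 1 ring(s) + 4 π bond(s) = 5.)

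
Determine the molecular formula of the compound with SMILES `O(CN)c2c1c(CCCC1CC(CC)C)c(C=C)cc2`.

C18H27NO

Heavy atoms from the SMILES: 18 C, 1 N, 1 O.
Implicit hydrogens by atom environment:
  7 × C: 2 H each → 14
  4 × C (aromatic): no H
  3 × C: 1 H each → 3
  2 × C: 3 H each → 6
  2 × C (aromatic): 1 H each → 2
  1 × N: 2 H
  1 × O: no H
  Total hydrogens = 27.
Molecular formula: C18H27NO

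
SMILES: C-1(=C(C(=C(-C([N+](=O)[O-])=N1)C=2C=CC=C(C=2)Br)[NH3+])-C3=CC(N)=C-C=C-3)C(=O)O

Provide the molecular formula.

Heavy atoms from the SMILES: 1 Br, 18 C, 4 N, 4 O.
Implicit hydrogens by atom environment:
  9 × C (aromatic): no H
  8 × C (aromatic): 1 H each → 8
  2 × O: no H
  1 × Br: no H
  1 × C: no H
  1 × N (charge +1): 3 H
  1 × N: 2 H
  1 × N (aromatic): no H
  1 × N (charge +1): no H
  1 × O: 1 H
  1 × O (charge -1): no H
  Total hydrogens = 14.
Net charge +1.
Molecular formula: C18H14BrN4O4+

C18H14BrN4O4+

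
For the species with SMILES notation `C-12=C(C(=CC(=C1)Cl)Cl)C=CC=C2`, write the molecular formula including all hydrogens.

C10H6Cl2

Heavy atoms from the SMILES: 10 C, 2 Cl.
Implicit hydrogens by atom environment:
  6 × C (aromatic): 1 H each → 6
  4 × C (aromatic): no H
  2 × Cl: no H
  Total hydrogens = 6.
Molecular formula: C10H6Cl2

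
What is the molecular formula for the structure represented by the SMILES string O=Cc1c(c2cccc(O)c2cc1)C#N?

Heavy atoms from the SMILES: 12 C, 1 N, 2 O.
Implicit hydrogens by atom environment:
  5 × C (aromatic): 1 H each → 5
  5 × C (aromatic): no H
  1 × C: 1 H
  1 × C: no H
  1 × N: no H
  1 × O: 1 H
  1 × O: no H
  Total hydrogens = 7.
Molecular formula: C12H7NO2

C12H7NO2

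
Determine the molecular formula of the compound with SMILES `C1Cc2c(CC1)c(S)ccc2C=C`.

C12H14S

Heavy atoms from the SMILES: 12 C, 1 S.
Implicit hydrogens by atom environment:
  5 × C: 2 H each → 10
  4 × C (aromatic): no H
  2 × C (aromatic): 1 H each → 2
  1 × C: 1 H
  1 × S: 1 H
  Total hydrogens = 14.
Molecular formula: C12H14S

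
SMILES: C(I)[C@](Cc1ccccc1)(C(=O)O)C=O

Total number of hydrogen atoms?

11

Hydrogens are implicit in SMILES; fill each atom to its normal valence:
  5 × C (aromatic): 1 H each → 5
  2 × C: 2 H each → 4
  2 × C: no H
  2 × O: no H
  1 × C: 1 H
  1 × C (aromatic): no H
  1 × I: no H
  1 × O: 1 H
  Total hydrogens = 11.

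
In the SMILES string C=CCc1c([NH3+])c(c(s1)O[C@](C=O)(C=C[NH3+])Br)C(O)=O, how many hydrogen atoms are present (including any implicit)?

Hydrogens are implicit in SMILES; fill each atom to its normal valence:
  4 × C: 1 H each → 4
  4 × C (aromatic): no H
  3 × O: no H
  2 × C: 2 H each → 4
  2 × C: no H
  2 × N (charge +1): 3 H each → 6
  1 × Br: no H
  1 × O: 1 H
  1 × S (aromatic): no H
  Total hydrogens = 15.

15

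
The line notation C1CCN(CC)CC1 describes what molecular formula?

Heavy atoms from the SMILES: 7 C, 1 N.
Implicit hydrogens by atom environment:
  6 × C: 2 H each → 12
  1 × C: 3 H
  1 × N: no H
  Total hydrogens = 15.
Molecular formula: C7H15N

C7H15N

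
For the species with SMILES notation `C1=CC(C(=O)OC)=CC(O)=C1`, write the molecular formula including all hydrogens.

Heavy atoms from the SMILES: 8 C, 3 O.
Implicit hydrogens by atom environment:
  4 × C (aromatic): 1 H each → 4
  2 × C (aromatic): no H
  2 × O: no H
  1 × C: 3 H
  1 × C: no H
  1 × O: 1 H
  Total hydrogens = 8.
Molecular formula: C8H8O3

C8H8O3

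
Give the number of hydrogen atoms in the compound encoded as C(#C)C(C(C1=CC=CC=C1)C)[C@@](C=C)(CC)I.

Hydrogens are implicit in SMILES; fill each atom to its normal valence:
  5 × C (aromatic): 1 H each → 5
  4 × C: 1 H each → 4
  2 × C: 3 H each → 6
  2 × C: 2 H each → 4
  2 × C: no H
  1 × C (aromatic): no H
  1 × I: no H
  Total hydrogens = 19.

19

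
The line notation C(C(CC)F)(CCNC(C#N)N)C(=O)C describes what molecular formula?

Heavy atoms from the SMILES: 10 C, 1 F, 3 N, 1 O.
Implicit hydrogens by atom environment:
  3 × C: 2 H each → 6
  3 × C: 1 H each → 3
  2 × C: 3 H each → 6
  2 × C: no H
  1 × F: no H
  1 × N: 2 H
  1 × N: 1 H
  1 × N: no H
  1 × O: no H
  Total hydrogens = 18.
Molecular formula: C10H18FN3O

C10H18FN3O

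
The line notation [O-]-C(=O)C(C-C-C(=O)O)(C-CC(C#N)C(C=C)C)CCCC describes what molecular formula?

Heavy atoms from the SMILES: 17 C, 1 N, 4 O.
Implicit hydrogens by atom environment:
  8 × C: 2 H each → 16
  4 × C: no H
  3 × C: 1 H each → 3
  2 × C: 3 H each → 6
  2 × O: no H
  1 × N: no H
  1 × O: 1 H
  1 × O (charge -1): no H
  Total hydrogens = 26.
Net charge -1.
Molecular formula: C17H26NO4-

C17H26NO4-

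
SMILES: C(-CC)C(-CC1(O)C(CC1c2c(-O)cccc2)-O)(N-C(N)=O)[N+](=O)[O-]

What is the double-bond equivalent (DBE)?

7

Molecular formula from the SMILES: C16H23N3O6.
DoU = (2C + 2 + N − H − X)/2 = (2·16 + 2 + 3 − 23 − 0)/2 = 14/2 = 7.
(Structurally: 2 ring(s) + 5 π bond(s) = 7.)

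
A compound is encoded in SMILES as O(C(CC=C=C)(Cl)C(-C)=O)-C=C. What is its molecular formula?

Heavy atoms from the SMILES: 9 C, 1 Cl, 2 O.
Implicit hydrogens by atom environment:
  3 × C: 2 H each → 6
  3 × C: no H
  2 × C: 1 H each → 2
  2 × O: no H
  1 × C: 3 H
  1 × Cl: no H
  Total hydrogens = 11.
Molecular formula: C9H11ClO2

C9H11ClO2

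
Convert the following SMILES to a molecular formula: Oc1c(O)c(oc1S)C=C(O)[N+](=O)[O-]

Heavy atoms from the SMILES: 6 C, 1 N, 6 O, 1 S.
Implicit hydrogens by atom environment:
  4 × C (aromatic): no H
  3 × O: 1 H each → 3
  1 × C: 1 H
  1 × C: no H
  1 × N (charge +1): no H
  1 × O (aromatic): no H
  1 × O: no H
  1 × O (charge -1): no H
  1 × S: 1 H
  Total hydrogens = 5.
Molecular formula: C6H5NO6S

C6H5NO6S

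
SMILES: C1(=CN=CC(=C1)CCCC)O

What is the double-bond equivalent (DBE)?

Molecular formula from the SMILES: C9H13NO.
DoU = (2C + 2 + N − H − X)/2 = (2·9 + 2 + 1 − 13 − 0)/2 = 8/2 = 4.
(Structurally: 1 ring(s) + 3 π bond(s) = 4.)

4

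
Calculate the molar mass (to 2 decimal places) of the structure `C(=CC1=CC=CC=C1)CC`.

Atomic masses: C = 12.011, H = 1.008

Molecular formula: C10H12.
M = 10×12.011 + 12×1.008 = 132.21 g/mol.

132.21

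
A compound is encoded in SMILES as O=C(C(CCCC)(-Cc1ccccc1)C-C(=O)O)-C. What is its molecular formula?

Heavy atoms from the SMILES: 16 C, 3 O.
Implicit hydrogens by atom environment:
  5 × C: 2 H each → 10
  5 × C (aromatic): 1 H each → 5
  3 × C: no H
  2 × C: 3 H each → 6
  2 × O: no H
  1 × C (aromatic): no H
  1 × O: 1 H
  Total hydrogens = 22.
Molecular formula: C16H22O3

C16H22O3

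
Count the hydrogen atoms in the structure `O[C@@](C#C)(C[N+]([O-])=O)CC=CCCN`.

Hydrogens are implicit in SMILES; fill each atom to its normal valence:
  4 × C: 2 H each → 8
  3 × C: 1 H each → 3
  2 × C: no H
  1 × N: 2 H
  1 × N (charge +1): no H
  1 × O: 1 H
  1 × O: no H
  1 × O (charge -1): no H
  Total hydrogens = 14.

14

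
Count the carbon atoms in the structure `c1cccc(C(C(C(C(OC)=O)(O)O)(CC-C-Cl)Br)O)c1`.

The symbol for carbon appears 14 times in the SMILES. Lowercase c denotes aromatic carbon and counts toward C.

14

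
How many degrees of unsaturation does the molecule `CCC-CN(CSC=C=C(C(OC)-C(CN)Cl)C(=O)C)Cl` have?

Molecular formula from the SMILES: C14H24Cl2N2O2S.
DoU = (2C + 2 + N − H − X)/2 = (2·14 + 2 + 2 − 24 − 2)/2 = 6/2 = 3.
(Structurally: 0 ring(s) + 3 π bond(s) = 3.)

3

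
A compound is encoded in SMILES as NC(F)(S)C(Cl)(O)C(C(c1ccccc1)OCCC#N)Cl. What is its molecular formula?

C13H15Cl2FN2O2S

Heavy atoms from the SMILES: 13 C, 2 Cl, 1 F, 2 N, 2 O, 1 S.
Implicit hydrogens by atom environment:
  5 × C (aromatic): 1 H each → 5
  3 × C: no H
  2 × C: 2 H each → 4
  2 × C: 1 H each → 2
  2 × Cl: no H
  1 × C (aromatic): no H
  1 × F: no H
  1 × N: 2 H
  1 × N: no H
  1 × O: 1 H
  1 × O: no H
  1 × S: 1 H
  Total hydrogens = 15.
Molecular formula: C13H15Cl2FN2O2S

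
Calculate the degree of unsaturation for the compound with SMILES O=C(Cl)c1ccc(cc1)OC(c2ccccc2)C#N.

Molecular formula from the SMILES: C15H10ClNO2.
DoU = (2C + 2 + N − H − X)/2 = (2·15 + 2 + 1 − 10 − 1)/2 = 22/2 = 11.
(Structurally: 2 ring(s) + 9 π bond(s) = 11.)

11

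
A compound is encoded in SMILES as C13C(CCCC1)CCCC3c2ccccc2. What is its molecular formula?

C16H22

Heavy atoms from the SMILES: 16 C.
Implicit hydrogens by atom environment:
  7 × C: 2 H each → 14
  5 × C (aromatic): 1 H each → 5
  3 × C: 1 H each → 3
  1 × C (aromatic): no H
  Total hydrogens = 22.
Molecular formula: C16H22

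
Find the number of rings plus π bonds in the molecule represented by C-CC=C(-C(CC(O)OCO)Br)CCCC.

Molecular formula from the SMILES: C12H23BrO3.
DoU = (2C + 2 + N − H − X)/2 = (2·12 + 2 + 0 − 23 − 1)/2 = 2/2 = 1.
(Structurally: 0 ring(s) + 1 π bond(s) = 1.)

1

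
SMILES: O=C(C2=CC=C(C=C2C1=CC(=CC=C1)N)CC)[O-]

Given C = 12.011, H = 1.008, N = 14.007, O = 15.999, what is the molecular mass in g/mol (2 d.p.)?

240.28

Molecular formula: C15H14NO2-.
M = 15×12.011 + 14×1.008 + 1×14.007 + 2×15.999 = 240.28 g/mol.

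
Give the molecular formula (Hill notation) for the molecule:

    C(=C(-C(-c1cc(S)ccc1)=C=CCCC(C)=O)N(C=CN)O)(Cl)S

C17H19ClN2O2S2

Heavy atoms from the SMILES: 17 C, 1 Cl, 2 N, 2 O, 2 S.
Implicit hydrogens by atom environment:
  5 × C: no H
  4 × C (aromatic): 1 H each → 4
  3 × C: 1 H each → 3
  2 × C: 2 H each → 4
  2 × C (aromatic): no H
  2 × S: 1 H each → 2
  1 × C: 3 H
  1 × Cl: no H
  1 × N: 2 H
  1 × N: no H
  1 × O: 1 H
  1 × O: no H
  Total hydrogens = 19.
Molecular formula: C17H19ClN2O2S2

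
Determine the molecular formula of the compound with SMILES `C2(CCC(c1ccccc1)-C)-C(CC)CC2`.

Heavy atoms from the SMILES: 16 C.
Implicit hydrogens by atom environment:
  5 × C: 2 H each → 10
  5 × C (aromatic): 1 H each → 5
  3 × C: 1 H each → 3
  2 × C: 3 H each → 6
  1 × C (aromatic): no H
  Total hydrogens = 24.
Molecular formula: C16H24

C16H24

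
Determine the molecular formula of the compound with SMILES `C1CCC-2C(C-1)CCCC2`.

C10H18

Heavy atoms from the SMILES: 10 C.
Implicit hydrogens by atom environment:
  8 × C: 2 H each → 16
  2 × C: 1 H each → 2
  Total hydrogens = 18.
Molecular formula: C10H18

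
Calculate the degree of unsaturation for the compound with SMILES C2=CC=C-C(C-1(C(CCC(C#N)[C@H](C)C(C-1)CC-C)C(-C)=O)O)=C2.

8

Molecular formula from the SMILES: C21H29NO2.
DoU = (2C + 2 + N − H − X)/2 = (2·21 + 2 + 1 − 29 − 0)/2 = 16/2 = 8.
(Structurally: 2 ring(s) + 6 π bond(s) = 8.)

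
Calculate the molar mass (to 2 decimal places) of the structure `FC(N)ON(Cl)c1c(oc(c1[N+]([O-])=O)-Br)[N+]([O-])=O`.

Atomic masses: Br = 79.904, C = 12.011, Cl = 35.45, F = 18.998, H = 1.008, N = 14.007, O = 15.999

Molecular formula: C5H3BrClFN4O6.
M = 1×79.904 + 5×12.011 + 1×35.45 + 1×18.998 + 3×1.008 + 4×14.007 + 6×15.999 = 349.45 g/mol.

349.45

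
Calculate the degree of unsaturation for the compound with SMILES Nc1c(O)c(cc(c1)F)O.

4

Molecular formula from the SMILES: C6H6FNO2.
DoU = (2C + 2 + N − H − X)/2 = (2·6 + 2 + 1 − 6 − 1)/2 = 8/2 = 4.
(Structurally: 1 ring(s) + 3 π bond(s) = 4.)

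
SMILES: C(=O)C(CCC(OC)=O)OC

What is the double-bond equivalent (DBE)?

2

Molecular formula from the SMILES: C7H12O4.
DoU = (2C + 2 + N − H − X)/2 = (2·7 + 2 + 0 − 12 − 0)/2 = 4/2 = 2.
(Structurally: 0 ring(s) + 2 π bond(s) = 2.)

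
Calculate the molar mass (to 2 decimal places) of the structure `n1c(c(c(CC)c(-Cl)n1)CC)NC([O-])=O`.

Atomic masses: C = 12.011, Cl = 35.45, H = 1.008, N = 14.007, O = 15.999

228.66

Molecular formula: C9H11ClN3O2-.
M = 9×12.011 + 1×35.45 + 11×1.008 + 3×14.007 + 2×15.999 = 228.66 g/mol.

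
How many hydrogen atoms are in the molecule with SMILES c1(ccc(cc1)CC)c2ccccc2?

Hydrogens are implicit in SMILES; fill each atom to its normal valence:
  9 × C (aromatic): 1 H each → 9
  3 × C (aromatic): no H
  1 × C: 3 H
  1 × C: 2 H
  Total hydrogens = 14.

14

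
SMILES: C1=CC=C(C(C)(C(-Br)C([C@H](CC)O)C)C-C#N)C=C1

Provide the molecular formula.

Heavy atoms from the SMILES: 1 Br, 16 C, 1 N, 1 O.
Implicit hydrogens by atom environment:
  5 × C (aromatic): 1 H each → 5
  3 × C: 3 H each → 9
  3 × C: 1 H each → 3
  2 × C: 2 H each → 4
  2 × C: no H
  1 × Br: no H
  1 × C (aromatic): no H
  1 × N: no H
  1 × O: 1 H
  Total hydrogens = 22.
Molecular formula: C16H22BrNO

C16H22BrNO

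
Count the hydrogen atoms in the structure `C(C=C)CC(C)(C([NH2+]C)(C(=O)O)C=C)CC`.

24

Hydrogens are implicit in SMILES; fill each atom to its normal valence:
  5 × C: 2 H each → 10
  3 × C: 3 H each → 9
  3 × C: no H
  2 × C: 1 H each → 2
  1 × N (charge +1): 2 H
  1 × O: 1 H
  1 × O: no H
  Total hydrogens = 24.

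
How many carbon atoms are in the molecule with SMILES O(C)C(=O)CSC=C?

The symbol for carbon appears 5 times in the SMILES.

5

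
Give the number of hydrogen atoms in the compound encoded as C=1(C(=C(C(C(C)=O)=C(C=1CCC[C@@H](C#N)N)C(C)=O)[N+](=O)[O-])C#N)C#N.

15

Hydrogens are implicit in SMILES; fill each atom to its normal valence:
  6 × C (aromatic): no H
  5 × C: no H
  3 × C: 2 H each → 6
  3 × N: no H
  3 × O: no H
  2 × C: 3 H each → 6
  1 × C: 1 H
  1 × N: 2 H
  1 × N (charge +1): no H
  1 × O (charge -1): no H
  Total hydrogens = 15.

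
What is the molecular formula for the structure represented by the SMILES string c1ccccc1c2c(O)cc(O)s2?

Heavy atoms from the SMILES: 10 C, 2 O, 1 S.
Implicit hydrogens by atom environment:
  6 × C (aromatic): 1 H each → 6
  4 × C (aromatic): no H
  2 × O: 1 H each → 2
  1 × S (aromatic): no H
  Total hydrogens = 8.
Molecular formula: C10H8O2S

C10H8O2S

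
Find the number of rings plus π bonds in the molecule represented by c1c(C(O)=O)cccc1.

5

Molecular formula from the SMILES: C7H6O2.
DoU = (2C + 2 + N − H − X)/2 = (2·7 + 2 + 0 − 6 − 0)/2 = 10/2 = 5.
(Structurally: 1 ring(s) + 4 π bond(s) = 5.)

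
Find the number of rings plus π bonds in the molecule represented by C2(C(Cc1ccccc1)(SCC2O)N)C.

5

Molecular formula from the SMILES: C12H17NOS.
DoU = (2C + 2 + N − H − X)/2 = (2·12 + 2 + 1 − 17 − 0)/2 = 10/2 = 5.
(Structurally: 2 ring(s) + 3 π bond(s) = 5.)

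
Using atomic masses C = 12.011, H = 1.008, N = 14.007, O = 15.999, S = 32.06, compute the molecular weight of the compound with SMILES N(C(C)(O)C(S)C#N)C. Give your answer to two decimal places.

146.21

Molecular formula: C5H10N2OS.
M = 5×12.011 + 10×1.008 + 2×14.007 + 1×15.999 + 1×32.06 = 146.21 g/mol.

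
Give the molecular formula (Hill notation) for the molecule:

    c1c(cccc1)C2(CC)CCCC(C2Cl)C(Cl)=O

C15H18Cl2O

Heavy atoms from the SMILES: 15 C, 2 Cl, 1 O.
Implicit hydrogens by atom environment:
  5 × C (aromatic): 1 H each → 5
  4 × C: 2 H each → 8
  2 × C: 1 H each → 2
  2 × C: no H
  2 × Cl: no H
  1 × C: 3 H
  1 × C (aromatic): no H
  1 × O: no H
  Total hydrogens = 18.
Molecular formula: C15H18Cl2O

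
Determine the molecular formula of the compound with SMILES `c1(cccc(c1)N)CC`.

Heavy atoms from the SMILES: 8 C, 1 N.
Implicit hydrogens by atom environment:
  4 × C (aromatic): 1 H each → 4
  2 × C (aromatic): no H
  1 × C: 3 H
  1 × C: 2 H
  1 × N: 2 H
  Total hydrogens = 11.
Molecular formula: C8H11N

C8H11N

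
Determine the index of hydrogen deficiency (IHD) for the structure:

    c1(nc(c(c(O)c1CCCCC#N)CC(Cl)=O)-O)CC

Molecular formula from the SMILES: C14H17ClN2O3.
DoU = (2C + 2 + N − H − X)/2 = (2·14 + 2 + 2 − 17 − 1)/2 = 14/2 = 7.
(Structurally: 1 ring(s) + 6 π bond(s) = 7.)

7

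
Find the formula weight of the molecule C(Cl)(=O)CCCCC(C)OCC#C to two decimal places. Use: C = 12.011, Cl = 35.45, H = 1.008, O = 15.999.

Molecular formula: C10H15ClO2.
M = 10×12.011 + 1×35.45 + 15×1.008 + 2×15.999 = 202.68 g/mol.

202.68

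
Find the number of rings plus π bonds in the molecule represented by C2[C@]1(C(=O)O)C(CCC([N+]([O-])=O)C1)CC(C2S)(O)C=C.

Molecular formula from the SMILES: C13H19NO5S.
DoU = (2C + 2 + N − H − X)/2 = (2·13 + 2 + 1 − 19 − 0)/2 = 10/2 = 5.
(Structurally: 2 ring(s) + 3 π bond(s) = 5.)

5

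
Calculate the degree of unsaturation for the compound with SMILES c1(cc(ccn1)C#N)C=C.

7

Molecular formula from the SMILES: C8H6N2.
DoU = (2C + 2 + N − H − X)/2 = (2·8 + 2 + 2 − 6 − 0)/2 = 14/2 = 7.
(Structurally: 1 ring(s) + 6 π bond(s) = 7.)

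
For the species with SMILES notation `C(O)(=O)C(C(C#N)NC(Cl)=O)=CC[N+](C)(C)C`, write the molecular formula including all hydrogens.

C10H15ClN3O3+

Heavy atoms from the SMILES: 10 C, 1 Cl, 3 N, 3 O.
Implicit hydrogens by atom environment:
  4 × C: no H
  3 × C: 3 H each → 9
  2 × C: 1 H each → 2
  2 × O: no H
  1 × C: 2 H
  1 × Cl: no H
  1 × N: 1 H
  1 × N (charge +1): no H
  1 × N: no H
  1 × O: 1 H
  Total hydrogens = 15.
Net charge +1.
Molecular formula: C10H15ClN3O3+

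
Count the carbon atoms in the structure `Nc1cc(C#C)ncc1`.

7

The symbol for carbon appears 7 times in the SMILES. Lowercase c denotes aromatic carbon and counts toward C.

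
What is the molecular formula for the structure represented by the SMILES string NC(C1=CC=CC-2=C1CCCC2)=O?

C11H13NO

Heavy atoms from the SMILES: 11 C, 1 N, 1 O.
Implicit hydrogens by atom environment:
  4 × C: 2 H each → 8
  3 × C (aromatic): 1 H each → 3
  3 × C (aromatic): no H
  1 × C: no H
  1 × N: 2 H
  1 × O: no H
  Total hydrogens = 13.
Molecular formula: C11H13NO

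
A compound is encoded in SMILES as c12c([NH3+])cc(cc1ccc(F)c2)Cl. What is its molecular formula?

C10H8ClFN+

Heavy atoms from the SMILES: 10 C, 1 Cl, 1 F, 1 N.
Implicit hydrogens by atom environment:
  5 × C (aromatic): 1 H each → 5
  5 × C (aromatic): no H
  1 × Cl: no H
  1 × F: no H
  1 × N (charge +1): 3 H
  Total hydrogens = 8.
Net charge +1.
Molecular formula: C10H8ClFN+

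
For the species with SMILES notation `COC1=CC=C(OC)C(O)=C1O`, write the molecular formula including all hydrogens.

Heavy atoms from the SMILES: 8 C, 4 O.
Implicit hydrogens by atom environment:
  4 × C (aromatic): no H
  2 × C: 3 H each → 6
  2 × C (aromatic): 1 H each → 2
  2 × O: 1 H each → 2
  2 × O: no H
  Total hydrogens = 10.
Molecular formula: C8H10O4

C8H10O4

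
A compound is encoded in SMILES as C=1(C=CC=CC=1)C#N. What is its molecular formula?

Heavy atoms from the SMILES: 7 C, 1 N.
Implicit hydrogens by atom environment:
  5 × C (aromatic): 1 H each → 5
  1 × C (aromatic): no H
  1 × C: no H
  1 × N: no H
  Total hydrogens = 5.
Molecular formula: C7H5N

C7H5N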